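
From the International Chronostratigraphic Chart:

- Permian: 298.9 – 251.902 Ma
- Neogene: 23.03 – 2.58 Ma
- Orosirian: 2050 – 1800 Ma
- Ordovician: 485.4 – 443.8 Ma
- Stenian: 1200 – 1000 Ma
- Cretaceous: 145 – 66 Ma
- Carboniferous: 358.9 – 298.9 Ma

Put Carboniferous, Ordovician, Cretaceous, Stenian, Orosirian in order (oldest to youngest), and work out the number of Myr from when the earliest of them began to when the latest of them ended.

Orosirian, Stenian, Ordovician, Carboniferous, Cretaceous; total span 1984 Myr

From the excerpt: Carboniferous 358.9–298.9; Ordovician 485.4–443.8; Cretaceous 145–66; Stenian 1200–1000; Orosirian 2050–1800 (Ma).
Larger Ma is earlier, so the oldest is Orosirian and the youngest is Cretaceous; oldest to youngest: Orosirian, Stenian, Ordovician, Carboniferous, Cretaceous.
Oldest start 2050 minus youngest end 66 gives 1984 Myr overall.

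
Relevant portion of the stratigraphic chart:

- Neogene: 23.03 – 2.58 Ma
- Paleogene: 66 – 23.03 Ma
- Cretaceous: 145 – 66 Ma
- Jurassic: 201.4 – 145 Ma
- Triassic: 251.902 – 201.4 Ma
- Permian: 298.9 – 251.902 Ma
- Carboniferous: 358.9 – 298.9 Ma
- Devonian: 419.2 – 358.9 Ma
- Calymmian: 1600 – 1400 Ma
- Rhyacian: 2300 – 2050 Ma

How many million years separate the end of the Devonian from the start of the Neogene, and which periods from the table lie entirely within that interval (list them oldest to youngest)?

335.87 million years; Carboniferous, Permian, Triassic, Jurassic, Cretaceous, Paleogene

The Devonian closes at 358.9 Ma and the Neogene opens at 23.03 Ma, so the interval is 358.9 − 23.03 = 335.87 Myr.
A period fits inside if it starts at or after 358.9 Ma and ends at or before 23.03 Ma; oldest first that gives Carboniferous, Permian, Triassic, Jurassic, Cretaceous, Paleogene.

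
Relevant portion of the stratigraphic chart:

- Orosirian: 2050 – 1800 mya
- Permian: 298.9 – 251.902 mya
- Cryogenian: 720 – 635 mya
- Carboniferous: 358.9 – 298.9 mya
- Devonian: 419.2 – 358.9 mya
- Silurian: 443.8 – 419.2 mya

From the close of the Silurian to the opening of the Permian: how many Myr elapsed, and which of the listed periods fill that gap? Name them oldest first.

120.3 million years; Devonian, Carboniferous

The Silurian closes at 419.2 Ma and the Permian opens at 298.9 Ma, so the interval is 419.2 − 298.9 = 120.3 Myr.
A period fits inside if it starts at or after 419.2 Ma and ends at or before 298.9 Ma; oldest first that gives Devonian, Carboniferous.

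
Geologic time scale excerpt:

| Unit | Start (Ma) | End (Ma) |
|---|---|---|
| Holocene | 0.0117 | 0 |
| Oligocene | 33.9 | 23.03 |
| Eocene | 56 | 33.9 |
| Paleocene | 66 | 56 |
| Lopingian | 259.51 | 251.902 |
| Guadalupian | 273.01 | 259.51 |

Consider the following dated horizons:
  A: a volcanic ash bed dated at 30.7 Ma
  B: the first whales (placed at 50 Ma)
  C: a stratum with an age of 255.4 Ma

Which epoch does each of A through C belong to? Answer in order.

A — Oligocene; B — Eocene; C — Lopingian

Match each age against the start–end ranges in the excerpt: A = 30.7 Ma → Oligocene (33.9–23.03); B = 50 Ma → Eocene (56–33.9); C = 255.4 Ma → Lopingian (259.51–251.902).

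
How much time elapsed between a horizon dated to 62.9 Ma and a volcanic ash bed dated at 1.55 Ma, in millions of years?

62.9 − 1.55 = 61.35 million years.

61.35 million years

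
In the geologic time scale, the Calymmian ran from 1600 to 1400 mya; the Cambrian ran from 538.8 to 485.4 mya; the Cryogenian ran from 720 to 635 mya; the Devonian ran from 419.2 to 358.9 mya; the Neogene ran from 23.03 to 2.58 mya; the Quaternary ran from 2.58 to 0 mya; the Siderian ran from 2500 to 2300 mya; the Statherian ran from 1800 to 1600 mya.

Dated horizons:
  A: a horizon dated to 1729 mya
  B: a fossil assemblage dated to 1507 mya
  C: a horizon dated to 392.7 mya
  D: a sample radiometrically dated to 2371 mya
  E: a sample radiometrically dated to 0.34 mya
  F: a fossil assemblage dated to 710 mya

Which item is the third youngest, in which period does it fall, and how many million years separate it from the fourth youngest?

F, in the Cryogenian; 797 million years to B

Sorted youngest-first by Ma: E (0.34), C (392.7), F (710), B (1507), A (1729), D (2371).
The third youngest is F at 710 Ma, which lies in 720–635 Ma: the Cryogenian.
The fourth youngest is B at 1507 Ma; separation = |710 − 1507| = 797 Myr.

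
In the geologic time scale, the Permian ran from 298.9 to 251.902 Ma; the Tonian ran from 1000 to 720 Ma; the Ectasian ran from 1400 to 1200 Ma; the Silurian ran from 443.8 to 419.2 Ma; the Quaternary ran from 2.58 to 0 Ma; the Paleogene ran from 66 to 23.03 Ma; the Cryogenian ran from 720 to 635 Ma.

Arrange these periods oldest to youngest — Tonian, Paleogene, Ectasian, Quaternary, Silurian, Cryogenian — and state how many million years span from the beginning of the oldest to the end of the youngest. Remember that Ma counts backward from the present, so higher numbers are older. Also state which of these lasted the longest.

Ectasian → Tonian → Cryogenian → Silurian → Paleogene → Quaternary; total span 1400 Myr; longest is Tonian

Start ages (Ma): Ectasian 1400, Tonian 1000, Cryogenian 720, Silurian 443.8, Paleogene 66, Quaternary 2.58.
Ordered oldest to youngest: Ectasian, Tonian, Cryogenian, Silurian, Paleogene, Quaternary.
Span = 1400 − 0 = 1400 Myr.
Durations: Ectasian 200, Tonian 280, Silurian 24.6, Quaternary 2.58, Paleogene 42.97, Cryogenian 85 → longest is Tonian (280 Myr).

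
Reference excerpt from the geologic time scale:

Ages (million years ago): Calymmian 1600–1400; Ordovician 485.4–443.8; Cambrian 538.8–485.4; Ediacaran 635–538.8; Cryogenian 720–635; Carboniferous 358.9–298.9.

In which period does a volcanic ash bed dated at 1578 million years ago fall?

1578 Ma lies between 1600 and 1400 Ma, so it falls in the Calymmian.

Calymmian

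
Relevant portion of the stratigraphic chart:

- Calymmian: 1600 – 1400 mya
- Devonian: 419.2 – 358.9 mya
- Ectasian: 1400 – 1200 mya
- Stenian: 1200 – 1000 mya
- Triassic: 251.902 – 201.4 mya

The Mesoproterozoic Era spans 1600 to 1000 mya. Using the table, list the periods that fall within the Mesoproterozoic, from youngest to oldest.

Stenian, Ectasian, Calymmian

Periods with both bounds inside 1600–1000 Ma: Stenian (1200–1000), Ectasian (1400–1200), Calymmian (1600–1400).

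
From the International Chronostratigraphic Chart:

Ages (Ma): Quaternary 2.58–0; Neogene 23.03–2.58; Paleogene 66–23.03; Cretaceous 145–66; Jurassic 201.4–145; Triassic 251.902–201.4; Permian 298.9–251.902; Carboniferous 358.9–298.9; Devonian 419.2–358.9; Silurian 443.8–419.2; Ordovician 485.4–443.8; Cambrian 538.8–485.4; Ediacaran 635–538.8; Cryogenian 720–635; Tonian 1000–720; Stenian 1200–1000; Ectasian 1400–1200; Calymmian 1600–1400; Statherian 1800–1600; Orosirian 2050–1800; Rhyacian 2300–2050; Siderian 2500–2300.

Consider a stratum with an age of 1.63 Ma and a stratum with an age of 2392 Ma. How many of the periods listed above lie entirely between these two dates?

2392 Ma sits inside the Siderian (2500–2300) and 1.63 Ma inside the Quaternary (2.58–0); neither of those is wholly between the two dates.
The listed periods lying completely between them are Rhyacian, Orosirian, Statherian, Calymmian, Ectasian, Stenian, Tonian, Cryogenian, Ediacaran, Cambrian, Ordovician, Silurian, Devonian, Carboniferous, Permian, Triassic, Jurassic, Cretaceous, Paleogene, Neogene — 20 in all.

20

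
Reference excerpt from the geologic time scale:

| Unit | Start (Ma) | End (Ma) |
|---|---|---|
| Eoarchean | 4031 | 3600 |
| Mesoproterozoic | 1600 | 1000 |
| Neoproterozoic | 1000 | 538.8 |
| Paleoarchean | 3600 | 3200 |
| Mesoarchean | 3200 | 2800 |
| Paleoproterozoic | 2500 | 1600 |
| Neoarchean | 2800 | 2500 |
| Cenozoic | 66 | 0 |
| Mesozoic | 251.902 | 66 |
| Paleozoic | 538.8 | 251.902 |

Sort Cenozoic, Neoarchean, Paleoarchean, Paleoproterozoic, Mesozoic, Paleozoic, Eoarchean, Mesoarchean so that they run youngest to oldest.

Cenozoic → Mesozoic → Paleozoic → Paleoproterozoic → Neoarchean → Mesoarchean → Paleoarchean → Eoarchean

Sorting by start age (ascending Ma, since larger Ma = older): Cenozoic start 66, Mesozoic start 251.902, Paleozoic start 538.8, Paleoproterozoic start 2500, Neoarchean start 2800, Mesoarchean start 3200, Paleoarchean start 3600, Eoarchean start 4031.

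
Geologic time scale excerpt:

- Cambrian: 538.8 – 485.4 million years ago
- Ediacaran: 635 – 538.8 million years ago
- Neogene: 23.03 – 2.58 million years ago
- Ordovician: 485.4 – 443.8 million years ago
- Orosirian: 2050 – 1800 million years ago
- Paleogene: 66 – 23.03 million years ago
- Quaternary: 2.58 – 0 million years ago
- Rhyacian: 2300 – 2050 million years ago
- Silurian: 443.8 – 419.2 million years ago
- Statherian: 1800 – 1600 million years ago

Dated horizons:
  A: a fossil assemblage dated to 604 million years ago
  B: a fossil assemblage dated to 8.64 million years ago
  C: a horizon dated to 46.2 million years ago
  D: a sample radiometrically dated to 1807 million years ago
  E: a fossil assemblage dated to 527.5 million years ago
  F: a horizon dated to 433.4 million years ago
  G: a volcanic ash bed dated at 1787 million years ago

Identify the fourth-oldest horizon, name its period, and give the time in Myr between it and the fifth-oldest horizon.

E, in the Cambrian; 94.1 million years to F

Sorted oldest-first by Ma: D (1807), G (1787), A (604), E (527.5), F (433.4), C (46.2), B (8.64).
The fourth oldest is E at 527.5 Ma, which lies in 538.8–485.4 Ma: the Cambrian.
The fifth oldest is F at 433.4 Ma; separation = |527.5 − 433.4| = 94.1 Myr.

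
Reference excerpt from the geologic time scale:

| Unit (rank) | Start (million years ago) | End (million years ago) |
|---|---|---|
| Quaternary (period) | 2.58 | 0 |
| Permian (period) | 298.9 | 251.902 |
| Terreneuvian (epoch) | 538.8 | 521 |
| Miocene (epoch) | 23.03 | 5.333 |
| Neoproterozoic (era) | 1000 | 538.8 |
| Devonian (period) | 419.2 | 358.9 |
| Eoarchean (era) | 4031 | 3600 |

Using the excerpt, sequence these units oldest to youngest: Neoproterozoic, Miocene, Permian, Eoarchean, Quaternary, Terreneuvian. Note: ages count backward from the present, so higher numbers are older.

Eoarchean, Neoproterozoic, Terreneuvian, Permian, Miocene, Quaternary

Sorting by start age (descending Ma, since larger Ma = older): Eoarchean start 4031, Neoproterozoic start 1000, Terreneuvian start 538.8, Permian start 298.9, Miocene start 23.03, Quaternary start 2.58.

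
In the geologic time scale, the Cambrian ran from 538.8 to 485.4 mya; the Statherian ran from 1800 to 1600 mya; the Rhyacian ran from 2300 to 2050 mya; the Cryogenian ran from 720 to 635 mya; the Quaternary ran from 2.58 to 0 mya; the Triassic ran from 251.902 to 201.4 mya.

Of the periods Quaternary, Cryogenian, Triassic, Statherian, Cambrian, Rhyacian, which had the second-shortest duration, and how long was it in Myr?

Start − end for each: Quaternary 2.58 − 0 = 2.58; Cryogenian 720 − 635 = 85; Triassic 251.902 − 201.4 = 50.502; Statherian 1800 − 1600 = 200; Cambrian 538.8 − 485.4 = 53.4; Rhyacian 2300 − 2050 = 250.
Ranking these from shortest: Quaternary < Triassic < Cambrian < Cryogenian < Statherian < Rhyacian.
Position 2 in that ranking is Triassic, which lasted 50.502 Myr.

Triassic, 50.502 million years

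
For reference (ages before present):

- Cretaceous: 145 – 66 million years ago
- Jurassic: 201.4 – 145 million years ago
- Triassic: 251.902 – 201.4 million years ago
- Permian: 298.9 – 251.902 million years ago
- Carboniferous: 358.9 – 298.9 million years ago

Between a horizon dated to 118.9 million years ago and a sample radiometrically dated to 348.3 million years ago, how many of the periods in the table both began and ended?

348.3 Ma sits inside the Carboniferous (358.9–298.9) and 118.9 Ma inside the Cretaceous (145–66); neither of those is wholly between the two dates.
The listed periods lying completely between them are Permian, Triassic, Jurassic — 3 in all.

3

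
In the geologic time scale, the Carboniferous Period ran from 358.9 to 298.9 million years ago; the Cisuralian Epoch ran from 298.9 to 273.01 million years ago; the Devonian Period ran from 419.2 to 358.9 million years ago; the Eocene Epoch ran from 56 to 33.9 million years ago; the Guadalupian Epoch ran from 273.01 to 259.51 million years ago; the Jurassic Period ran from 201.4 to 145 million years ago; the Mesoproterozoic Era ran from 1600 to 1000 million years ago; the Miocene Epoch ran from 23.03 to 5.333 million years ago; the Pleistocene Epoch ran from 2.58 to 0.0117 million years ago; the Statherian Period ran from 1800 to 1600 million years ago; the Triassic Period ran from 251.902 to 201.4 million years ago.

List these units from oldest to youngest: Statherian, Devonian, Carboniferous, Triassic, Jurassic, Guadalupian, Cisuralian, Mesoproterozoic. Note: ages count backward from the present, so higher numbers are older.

Statherian, Mesoproterozoic, Devonian, Carboniferous, Cisuralian, Guadalupian, Triassic, Jurassic

Read off each span (Ma): Statherian 1800–1600; Devonian 419.2–358.9; Carboniferous 358.9–298.9; Triassic 251.902–201.4; Jurassic 201.4–145; Guadalupian 273.01–259.51; Cisuralian 298.9–273.01; Mesoproterozoic 1600–1000.
Larger Ma is older, so oldest→youngest is Statherian, Mesoproterozoic, Devonian, Carboniferous, Cisuralian, Guadalupian, Triassic, Jurassic.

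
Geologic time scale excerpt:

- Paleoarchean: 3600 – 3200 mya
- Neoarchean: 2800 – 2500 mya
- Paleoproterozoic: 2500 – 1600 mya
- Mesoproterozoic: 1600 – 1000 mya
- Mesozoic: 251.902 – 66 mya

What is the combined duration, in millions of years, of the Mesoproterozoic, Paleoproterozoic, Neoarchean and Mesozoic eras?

1985.902 million years

Each duration: Mesoproterozoic = 600; Paleoproterozoic = 900; Neoarchean = 300; Mesozoic = 185.902.
Sum: 600 + 900 + 300 + 185.902 = 1985.902 Myr.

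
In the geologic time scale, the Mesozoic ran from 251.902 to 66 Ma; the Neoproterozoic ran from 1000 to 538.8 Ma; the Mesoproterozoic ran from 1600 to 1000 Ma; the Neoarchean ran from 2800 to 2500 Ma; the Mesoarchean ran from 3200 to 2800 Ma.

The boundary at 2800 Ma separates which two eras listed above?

Mesoarchean and Neoarchean

The Mesoarchean ends at 2800 Ma and the Neoarchean begins at 2800 Ma, so they share that boundary.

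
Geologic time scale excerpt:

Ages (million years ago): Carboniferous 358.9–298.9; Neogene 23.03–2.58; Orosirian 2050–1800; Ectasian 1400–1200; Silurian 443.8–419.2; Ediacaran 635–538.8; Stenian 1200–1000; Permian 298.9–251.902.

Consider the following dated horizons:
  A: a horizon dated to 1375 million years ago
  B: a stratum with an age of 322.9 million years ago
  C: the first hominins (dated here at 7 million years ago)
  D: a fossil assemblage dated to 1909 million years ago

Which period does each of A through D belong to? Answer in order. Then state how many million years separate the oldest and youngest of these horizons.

A: 1375 Ma lies in 1400–1200 Ma, so Ectasian.
B: 322.9 Ma lies in 358.9–298.9 Ma, so Carboniferous.
C: 7 Ma lies in 23.03–2.58 Ma, so Neogene.
D: 1909 Ma lies in 2050–1800 Ma, so Orosirian.
Oldest = 1909 Ma, youngest = 7 Ma → span 1902 Myr.

A — Ectasian; B — Carboniferous; C — Neogene; D — Orosirian; span 1902 million years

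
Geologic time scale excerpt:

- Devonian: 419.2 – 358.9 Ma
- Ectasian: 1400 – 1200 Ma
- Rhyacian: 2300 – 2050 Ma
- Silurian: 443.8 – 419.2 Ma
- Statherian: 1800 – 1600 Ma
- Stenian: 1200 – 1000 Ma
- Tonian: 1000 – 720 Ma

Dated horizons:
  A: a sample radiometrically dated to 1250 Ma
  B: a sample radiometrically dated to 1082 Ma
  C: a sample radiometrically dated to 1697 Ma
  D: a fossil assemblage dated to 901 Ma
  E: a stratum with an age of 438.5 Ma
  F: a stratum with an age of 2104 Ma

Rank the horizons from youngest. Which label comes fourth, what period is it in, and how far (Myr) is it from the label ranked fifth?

Smaller Ma means younger, so youngest first: E 438.5 < D 901 < B 1082 < A 1250 < C 1697 < F 2104.
Counting 4 along gives A (1250 Ma); the excerpt puts that inside the Ectasian, 1400–1200 Ma.
Next in line is C (1697 Ma), and 1697 − 1250 = 447 Myr.

A, in the Ectasian; 447 million years to C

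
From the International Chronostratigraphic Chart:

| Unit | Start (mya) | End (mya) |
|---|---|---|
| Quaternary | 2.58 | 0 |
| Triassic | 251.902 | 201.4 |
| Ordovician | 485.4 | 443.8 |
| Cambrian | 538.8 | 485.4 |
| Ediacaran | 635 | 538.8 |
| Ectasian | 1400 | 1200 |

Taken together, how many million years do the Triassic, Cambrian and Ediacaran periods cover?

Each duration: Triassic = 50.502; Cambrian = 53.4; Ediacaran = 96.2.
Sum: 50.502 + 53.4 + 96.2 = 200.102 Myr.

200.102 million years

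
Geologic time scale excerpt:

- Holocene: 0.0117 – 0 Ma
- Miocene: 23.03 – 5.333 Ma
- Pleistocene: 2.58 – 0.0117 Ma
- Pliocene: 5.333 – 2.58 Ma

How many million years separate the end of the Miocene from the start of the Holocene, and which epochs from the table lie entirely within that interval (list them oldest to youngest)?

The Miocene closes at 5.333 Ma and the Holocene opens at 0.0117 Ma, so the interval is 5.333 − 0.0117 = 5.3213 Myr.
An epoch fits inside if it starts at or after 5.333 Ma and ends at or before 0.0117 Ma; oldest first that gives Pliocene, Pleistocene.

5.3213 million years; Pliocene, Pleistocene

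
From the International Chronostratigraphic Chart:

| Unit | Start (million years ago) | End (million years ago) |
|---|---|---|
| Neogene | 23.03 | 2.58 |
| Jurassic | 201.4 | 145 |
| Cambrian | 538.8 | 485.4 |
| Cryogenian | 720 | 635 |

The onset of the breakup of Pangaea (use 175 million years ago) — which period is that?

Jurassic

175 Ma lies between 201.4 and 145 Ma, so it falls in the Jurassic.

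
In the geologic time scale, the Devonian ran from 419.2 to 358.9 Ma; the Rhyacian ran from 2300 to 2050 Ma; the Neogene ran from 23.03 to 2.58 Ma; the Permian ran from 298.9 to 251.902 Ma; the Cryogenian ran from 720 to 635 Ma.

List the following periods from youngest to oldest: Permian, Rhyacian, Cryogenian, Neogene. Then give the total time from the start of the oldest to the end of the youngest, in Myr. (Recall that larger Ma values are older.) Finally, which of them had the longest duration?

Neogene, Permian, Cryogenian, Rhyacian; total span 2297.42 Myr; longest is Rhyacian

Start ages (Ma): Rhyacian 2300, Cryogenian 720, Permian 298.9, Neogene 23.03.
Ordered youngest to oldest: Neogene, Permian, Cryogenian, Rhyacian.
Span = 2300 − 2.58 = 2297.42 Myr.
Durations: Cryogenian 85, Rhyacian 250, Permian 46.998, Neogene 20.45 → longest is Rhyacian (250 Myr).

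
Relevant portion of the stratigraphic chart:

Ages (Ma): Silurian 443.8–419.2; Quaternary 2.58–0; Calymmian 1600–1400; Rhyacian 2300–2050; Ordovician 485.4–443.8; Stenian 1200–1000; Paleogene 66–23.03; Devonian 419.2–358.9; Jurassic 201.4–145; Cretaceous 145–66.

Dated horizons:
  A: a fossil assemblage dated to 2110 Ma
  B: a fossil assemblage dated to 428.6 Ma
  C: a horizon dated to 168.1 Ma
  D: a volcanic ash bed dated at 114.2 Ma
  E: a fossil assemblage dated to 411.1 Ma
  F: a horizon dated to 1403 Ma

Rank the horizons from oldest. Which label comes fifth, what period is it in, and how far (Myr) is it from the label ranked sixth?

C, in the Jurassic; 53.9 million years to D

Larger Ma means older, so oldest first: A 2110 > F 1403 > B 428.6 > E 411.1 > C 168.1 > D 114.2.
Counting 5 along gives C (168.1 Ma); the excerpt puts that inside the Jurassic, 201.4–145 Ma.
Next in line is D (114.2 Ma), and 168.1 − 114.2 = 53.9 Myr.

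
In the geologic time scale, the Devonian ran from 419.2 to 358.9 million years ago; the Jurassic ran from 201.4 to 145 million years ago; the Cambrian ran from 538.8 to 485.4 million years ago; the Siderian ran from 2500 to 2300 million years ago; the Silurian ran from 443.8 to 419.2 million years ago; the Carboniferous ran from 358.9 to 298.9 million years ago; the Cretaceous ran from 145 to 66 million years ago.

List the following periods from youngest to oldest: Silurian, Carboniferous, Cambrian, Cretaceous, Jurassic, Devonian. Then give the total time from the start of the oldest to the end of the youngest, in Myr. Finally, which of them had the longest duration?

Cretaceous → Jurassic → Carboniferous → Devonian → Silurian → Cambrian; total span 472.8 Myr; longest is Cretaceous

Start ages (Ma): Cambrian 538.8, Silurian 443.8, Devonian 419.2, Carboniferous 358.9, Jurassic 201.4, Cretaceous 145.
Ordered youngest to oldest: Cretaceous, Jurassic, Carboniferous, Devonian, Silurian, Cambrian.
Span = 538.8 − 66 = 472.8 Myr.
Durations: Carboniferous 60, Silurian 24.6, Devonian 60.3, Cambrian 53.4, Jurassic 56.4, Cretaceous 79 → longest is Cretaceous (79 Myr).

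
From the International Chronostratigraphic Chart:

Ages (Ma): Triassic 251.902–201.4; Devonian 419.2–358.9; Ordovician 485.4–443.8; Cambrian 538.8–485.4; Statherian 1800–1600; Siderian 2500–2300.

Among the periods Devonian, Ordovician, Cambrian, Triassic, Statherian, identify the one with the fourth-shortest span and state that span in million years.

Devonian, 60.3 million years

Durations: Devonian 60.3; Ordovician 41.6; Cambrian 53.4; Triassic 50.502; Statherian 200 Myr.
Sorted shortest-first: Ordovician (41.6), Triassic (50.502), Cambrian (53.4), Devonian (60.3), Statherian (200).
The fourth shortest is Devonian at 60.3 Myr.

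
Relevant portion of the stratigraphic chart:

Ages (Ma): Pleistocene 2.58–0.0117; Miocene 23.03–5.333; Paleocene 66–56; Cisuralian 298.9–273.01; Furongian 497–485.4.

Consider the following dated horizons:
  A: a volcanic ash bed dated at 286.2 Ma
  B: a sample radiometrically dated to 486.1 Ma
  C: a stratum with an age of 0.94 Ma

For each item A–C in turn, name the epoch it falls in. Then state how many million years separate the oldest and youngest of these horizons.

Match each age against the start–end ranges in the excerpt: A = 286.2 Ma → Cisuralian (298.9–273.01); B = 486.1 Ma → Furongian (497–485.4); C = 0.94 Ma → Pleistocene (2.58–0.0117).
The largest age is 486.1 Ma and the smallest is 0.94 Ma; their difference is 485.16 Myr.

A — Cisuralian; B — Furongian; C — Pleistocene; span 485.16 million years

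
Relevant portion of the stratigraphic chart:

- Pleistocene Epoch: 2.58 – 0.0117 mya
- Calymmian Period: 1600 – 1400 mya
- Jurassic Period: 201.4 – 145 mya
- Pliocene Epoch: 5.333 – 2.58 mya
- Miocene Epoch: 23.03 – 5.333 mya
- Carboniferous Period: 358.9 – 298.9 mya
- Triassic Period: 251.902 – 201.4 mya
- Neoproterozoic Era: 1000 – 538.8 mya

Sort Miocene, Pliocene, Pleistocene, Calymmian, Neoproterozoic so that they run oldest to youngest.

The oldest of these is Calymmian (starts 1600 Ma) and the youngest is Pleistocene (ends 0.0117 Ma).
In between, by decreasing start age: Neoproterozoic (1000), Miocene (23.03), Pliocene (5.333).

Calymmian, Neoproterozoic, Miocene, Pliocene, Pleistocene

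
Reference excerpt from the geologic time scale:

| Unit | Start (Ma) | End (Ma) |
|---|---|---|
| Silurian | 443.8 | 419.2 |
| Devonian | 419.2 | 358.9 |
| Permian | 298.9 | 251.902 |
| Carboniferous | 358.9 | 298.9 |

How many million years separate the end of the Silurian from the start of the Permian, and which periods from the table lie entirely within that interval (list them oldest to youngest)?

120.3 million years; Devonian, Carboniferous

The Silurian closes at 419.2 Ma and the Permian opens at 298.9 Ma, so the interval is 419.2 − 298.9 = 120.3 Myr.
A period fits inside if it starts at or after 419.2 Ma and ends at or before 298.9 Ma; oldest first that gives Devonian, Carboniferous.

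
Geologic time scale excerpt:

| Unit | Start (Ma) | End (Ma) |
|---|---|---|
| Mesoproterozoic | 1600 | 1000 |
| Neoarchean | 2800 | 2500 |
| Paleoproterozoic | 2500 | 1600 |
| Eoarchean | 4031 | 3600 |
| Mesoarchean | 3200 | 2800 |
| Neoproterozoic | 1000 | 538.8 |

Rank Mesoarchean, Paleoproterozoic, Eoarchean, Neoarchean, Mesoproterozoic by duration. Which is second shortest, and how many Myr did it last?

Mesoarchean, 400 million years

Start − end for each: Mesoarchean 3200 − 2800 = 400; Paleoproterozoic 2500 − 1600 = 900; Eoarchean 4031 − 3600 = 431; Neoarchean 2800 − 2500 = 300; Mesoproterozoic 1600 − 1000 = 600.
Ranking these from shortest: Neoarchean < Mesoarchean < Eoarchean < Mesoproterozoic < Paleoproterozoic.
Position 2 in that ranking is Mesoarchean, which lasted 400 Myr.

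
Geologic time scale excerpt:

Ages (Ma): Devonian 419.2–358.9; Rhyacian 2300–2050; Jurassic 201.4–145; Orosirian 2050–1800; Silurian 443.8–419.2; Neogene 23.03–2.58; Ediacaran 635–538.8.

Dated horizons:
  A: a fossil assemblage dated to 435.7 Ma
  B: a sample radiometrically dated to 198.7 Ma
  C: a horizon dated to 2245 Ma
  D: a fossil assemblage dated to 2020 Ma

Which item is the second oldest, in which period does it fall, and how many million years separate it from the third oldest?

D, in the Orosirian; 1584.3 million years to A

Larger Ma means older, so oldest first: C 2245 > D 2020 > A 435.7 > B 198.7.
Counting 2 along gives D (2020 Ma); the excerpt puts that inside the Orosirian, 2050–1800 Ma.
Next in line is A (435.7 Ma), and 2020 − 435.7 = 1584.3 Myr.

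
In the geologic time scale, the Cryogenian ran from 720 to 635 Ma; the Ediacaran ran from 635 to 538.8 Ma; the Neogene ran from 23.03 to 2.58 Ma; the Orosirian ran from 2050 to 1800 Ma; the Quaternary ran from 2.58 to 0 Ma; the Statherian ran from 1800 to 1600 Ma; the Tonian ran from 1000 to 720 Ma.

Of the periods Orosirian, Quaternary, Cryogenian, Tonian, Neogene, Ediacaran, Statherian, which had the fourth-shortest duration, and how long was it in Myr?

Durations: Orosirian 250; Quaternary 2.58; Cryogenian 85; Tonian 280; Neogene 20.45; Ediacaran 96.2; Statherian 200 Myr.
Sorted shortest-first: Quaternary (2.58), Neogene (20.45), Cryogenian (85), Ediacaran (96.2), Statherian (200), Orosirian (250), Tonian (280).
The fourth shortest is Ediacaran at 96.2 Myr.

Ediacaran, 96.2 million years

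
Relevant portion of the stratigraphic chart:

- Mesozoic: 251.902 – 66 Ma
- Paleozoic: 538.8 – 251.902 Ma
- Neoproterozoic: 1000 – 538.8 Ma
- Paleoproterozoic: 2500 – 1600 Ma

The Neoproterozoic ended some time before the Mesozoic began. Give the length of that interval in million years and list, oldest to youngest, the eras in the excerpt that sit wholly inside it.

286.898 million years; Paleozoic

The Neoproterozoic closes at 538.8 Ma and the Mesozoic opens at 251.902 Ma, so the interval is 538.8 − 251.902 = 286.898 Myr.
An era fits inside if it starts at or after 538.8 Ma and ends at or before 251.902 Ma; oldest first that gives Paleozoic.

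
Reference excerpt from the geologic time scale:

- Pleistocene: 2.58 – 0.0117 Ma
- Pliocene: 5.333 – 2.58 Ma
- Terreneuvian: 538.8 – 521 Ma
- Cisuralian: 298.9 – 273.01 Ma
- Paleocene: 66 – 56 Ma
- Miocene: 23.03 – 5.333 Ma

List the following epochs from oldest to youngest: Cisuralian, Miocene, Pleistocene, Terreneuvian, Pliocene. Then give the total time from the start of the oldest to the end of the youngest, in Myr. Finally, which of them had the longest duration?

Start ages (Ma): Terreneuvian 538.8, Cisuralian 298.9, Miocene 23.03, Pliocene 5.333, Pleistocene 2.58.
Ordered oldest to youngest: Terreneuvian, Cisuralian, Miocene, Pliocene, Pleistocene.
Span = 538.8 − 0.0117 = 538.7883 Myr.
Durations: Cisuralian 25.89, Pleistocene 2.5683, Terreneuvian 17.8, Pliocene 2.753, Miocene 17.697 → longest is Cisuralian (25.89 Myr).

Terreneuvian, Cisuralian, Miocene, Pliocene, Pleistocene; total span 538.7883 Myr; longest is Cisuralian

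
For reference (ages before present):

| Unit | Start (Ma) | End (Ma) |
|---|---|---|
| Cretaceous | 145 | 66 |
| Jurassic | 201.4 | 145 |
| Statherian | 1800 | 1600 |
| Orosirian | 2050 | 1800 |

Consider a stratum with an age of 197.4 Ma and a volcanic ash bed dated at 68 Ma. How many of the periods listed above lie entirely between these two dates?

The older date is 197.4 Ma and the younger is 68 Ma.
No period both begins after 197.4 Ma and ends before 68 Ma, so the count is 0.

0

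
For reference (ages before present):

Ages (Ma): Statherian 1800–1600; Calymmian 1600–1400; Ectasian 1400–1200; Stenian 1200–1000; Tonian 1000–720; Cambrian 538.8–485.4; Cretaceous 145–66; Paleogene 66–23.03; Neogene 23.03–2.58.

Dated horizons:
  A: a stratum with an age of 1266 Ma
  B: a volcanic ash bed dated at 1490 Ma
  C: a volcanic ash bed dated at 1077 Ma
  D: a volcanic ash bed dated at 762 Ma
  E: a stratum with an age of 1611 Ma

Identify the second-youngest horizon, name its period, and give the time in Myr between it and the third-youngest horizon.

C, in the Stenian; 189 million years to A

Smaller Ma means younger, so youngest first: D 762 < C 1077 < A 1266 < B 1490 < E 1611.
Counting 2 along gives C (1077 Ma); the excerpt puts that inside the Stenian, 1200–1000 Ma.
Next in line is A (1266 Ma), and 1266 − 1077 = 189 Myr.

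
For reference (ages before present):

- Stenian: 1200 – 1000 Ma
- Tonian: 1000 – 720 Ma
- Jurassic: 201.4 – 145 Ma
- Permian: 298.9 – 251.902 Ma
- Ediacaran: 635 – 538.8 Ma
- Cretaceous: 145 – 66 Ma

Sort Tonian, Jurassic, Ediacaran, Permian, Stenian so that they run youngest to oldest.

Jurassic, Permian, Ediacaran, Tonian, Stenian

The oldest of these is Stenian (starts 1200 Ma) and the youngest is Jurassic (ends 145 Ma).
In between, by decreasing start age: Tonian (1000), Ediacaran (635), Permian (298.9).
Listing youngest first means reversing that sequence.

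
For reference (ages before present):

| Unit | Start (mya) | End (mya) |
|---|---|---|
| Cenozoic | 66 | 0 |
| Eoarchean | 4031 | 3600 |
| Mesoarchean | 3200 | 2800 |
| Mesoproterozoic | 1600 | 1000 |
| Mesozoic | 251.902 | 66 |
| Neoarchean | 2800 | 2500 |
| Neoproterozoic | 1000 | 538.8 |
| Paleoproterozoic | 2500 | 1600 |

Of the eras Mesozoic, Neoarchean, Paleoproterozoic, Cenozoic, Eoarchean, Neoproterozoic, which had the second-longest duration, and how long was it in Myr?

Durations: Mesozoic 185.902; Neoarchean 300; Paleoproterozoic 900; Cenozoic 66; Eoarchean 431; Neoproterozoic 461.2 Myr.
Sorted longest-first: Paleoproterozoic (900), Neoproterozoic (461.2), Eoarchean (431), Neoarchean (300), Mesozoic (185.902), Cenozoic (66).
The second longest is Neoproterozoic at 461.2 Myr.

Neoproterozoic, 461.2 million years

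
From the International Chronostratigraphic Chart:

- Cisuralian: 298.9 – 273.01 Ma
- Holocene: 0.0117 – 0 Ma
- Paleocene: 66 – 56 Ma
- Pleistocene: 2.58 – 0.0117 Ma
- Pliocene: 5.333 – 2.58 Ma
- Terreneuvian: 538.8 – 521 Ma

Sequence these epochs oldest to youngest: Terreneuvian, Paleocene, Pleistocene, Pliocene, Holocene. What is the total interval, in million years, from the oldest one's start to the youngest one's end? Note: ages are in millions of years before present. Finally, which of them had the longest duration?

Terreneuvian, Paleocene, Pliocene, Pleistocene, Holocene; total span 538.8 Myr; longest is Terreneuvian

Start ages (Ma): Terreneuvian 538.8, Paleocene 66, Pliocene 5.333, Pleistocene 2.58, Holocene 0.0117.
Ordered oldest to youngest: Terreneuvian, Paleocene, Pliocene, Pleistocene, Holocene.
Span = 538.8 − 0 = 538.8 Myr.
Durations: Terreneuvian 17.8, Pleistocene 2.5683, Holocene 0.0117, Pliocene 2.753, Paleocene 10 → longest is Terreneuvian (17.8 Myr).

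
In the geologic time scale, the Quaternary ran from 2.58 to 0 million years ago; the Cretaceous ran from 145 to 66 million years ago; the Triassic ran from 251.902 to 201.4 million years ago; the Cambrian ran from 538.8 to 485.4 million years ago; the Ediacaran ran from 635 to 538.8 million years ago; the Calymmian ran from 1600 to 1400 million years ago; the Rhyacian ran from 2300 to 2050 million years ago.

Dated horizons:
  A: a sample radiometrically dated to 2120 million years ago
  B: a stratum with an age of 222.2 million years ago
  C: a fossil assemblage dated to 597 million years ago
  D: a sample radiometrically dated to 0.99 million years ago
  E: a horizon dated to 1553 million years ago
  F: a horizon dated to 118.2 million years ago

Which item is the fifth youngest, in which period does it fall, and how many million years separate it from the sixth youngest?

E, in the Calymmian; 567 million years to A

Smaller Ma means younger, so youngest first: D 0.99 < F 118.2 < B 222.2 < C 597 < E 1553 < A 2120.
Counting 5 along gives E (1553 Ma); the excerpt puts that inside the Calymmian, 1600–1400 Ma.
Next in line is A (2120 Ma), and 2120 − 1553 = 567 Myr.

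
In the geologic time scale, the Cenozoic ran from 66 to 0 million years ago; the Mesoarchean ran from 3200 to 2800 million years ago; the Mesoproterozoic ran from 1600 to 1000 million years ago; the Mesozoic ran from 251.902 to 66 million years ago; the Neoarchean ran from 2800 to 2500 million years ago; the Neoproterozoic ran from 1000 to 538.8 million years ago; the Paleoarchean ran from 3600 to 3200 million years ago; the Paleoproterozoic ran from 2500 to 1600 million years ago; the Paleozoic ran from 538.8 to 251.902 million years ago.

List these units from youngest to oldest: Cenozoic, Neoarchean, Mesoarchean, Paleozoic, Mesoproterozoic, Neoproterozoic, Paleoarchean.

The oldest of these is Paleoarchean (starts 3600 Ma) and the youngest is Cenozoic (ends 0 Ma).
In between, by decreasing start age: Mesoarchean (3200), Neoarchean (2800), Mesoproterozoic (1600), Neoproterozoic (1000), Paleozoic (538.8).
Listing youngest first means reversing that sequence.

Cenozoic, then Paleozoic, then Neoproterozoic, then Mesoproterozoic, then Neoarchean, then Mesoarchean, then Paleoarchean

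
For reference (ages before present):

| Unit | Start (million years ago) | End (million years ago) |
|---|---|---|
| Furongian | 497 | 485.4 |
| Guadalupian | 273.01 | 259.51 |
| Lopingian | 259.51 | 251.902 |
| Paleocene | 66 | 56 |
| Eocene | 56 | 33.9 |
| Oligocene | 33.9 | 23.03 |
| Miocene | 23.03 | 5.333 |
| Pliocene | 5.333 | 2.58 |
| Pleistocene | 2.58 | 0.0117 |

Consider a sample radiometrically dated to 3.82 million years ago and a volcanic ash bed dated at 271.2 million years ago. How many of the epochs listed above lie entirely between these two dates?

271.2 Ma sits inside the Guadalupian (273.01–259.51) and 3.82 Ma inside the Pliocene (5.333–2.58); neither of those is wholly between the two dates.
The listed epochs lying completely between them are Lopingian, Paleocene, Eocene, Oligocene, Miocene — 5 in all.

5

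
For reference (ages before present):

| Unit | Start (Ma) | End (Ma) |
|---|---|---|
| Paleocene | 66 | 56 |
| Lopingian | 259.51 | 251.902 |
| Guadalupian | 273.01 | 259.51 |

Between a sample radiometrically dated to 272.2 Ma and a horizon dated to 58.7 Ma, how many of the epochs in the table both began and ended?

1

272.2 Ma sits inside the Guadalupian (273.01–259.51) and 58.7 Ma inside the Paleocene (66–56); neither of those is wholly between the two dates.
The listed epochs lying completely between them are Lopingian — 1 in all.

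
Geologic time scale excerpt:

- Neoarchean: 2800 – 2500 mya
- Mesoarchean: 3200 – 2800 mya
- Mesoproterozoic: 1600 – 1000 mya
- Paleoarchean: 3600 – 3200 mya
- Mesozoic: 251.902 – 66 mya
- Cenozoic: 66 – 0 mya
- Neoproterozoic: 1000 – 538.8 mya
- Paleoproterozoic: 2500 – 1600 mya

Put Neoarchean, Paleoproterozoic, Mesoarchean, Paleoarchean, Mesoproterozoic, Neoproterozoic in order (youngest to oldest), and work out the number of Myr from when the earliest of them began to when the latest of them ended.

Neoproterozoic, Mesoproterozoic, Paleoproterozoic, Neoarchean, Mesoarchean, Paleoarchean; total span 3061.2 Myr

Start ages (Ma): Paleoarchean 3600, Mesoarchean 3200, Neoarchean 2800, Paleoproterozoic 2500, Mesoproterozoic 1600, Neoproterozoic 1000.
Ordered youngest to oldest: Neoproterozoic, Mesoproterozoic, Paleoproterozoic, Neoarchean, Mesoarchean, Paleoarchean.
Span = 3600 − 538.8 = 3061.2 Myr.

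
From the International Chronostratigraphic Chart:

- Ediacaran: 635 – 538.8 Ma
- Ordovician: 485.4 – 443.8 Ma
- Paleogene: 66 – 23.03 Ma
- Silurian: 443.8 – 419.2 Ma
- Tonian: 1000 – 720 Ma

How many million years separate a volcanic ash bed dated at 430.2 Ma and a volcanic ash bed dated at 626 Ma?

195.8 million years

626 − 430.2 = 195.8 million years.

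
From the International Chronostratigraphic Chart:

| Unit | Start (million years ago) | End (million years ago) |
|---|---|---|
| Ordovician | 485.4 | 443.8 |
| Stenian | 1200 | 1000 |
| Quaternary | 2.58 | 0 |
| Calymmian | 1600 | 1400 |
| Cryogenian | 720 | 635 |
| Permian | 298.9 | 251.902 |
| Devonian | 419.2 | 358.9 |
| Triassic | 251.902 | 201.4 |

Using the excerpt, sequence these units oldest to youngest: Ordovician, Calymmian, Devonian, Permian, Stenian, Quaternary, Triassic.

Calymmian → Stenian → Ordovician → Devonian → Permian → Triassic → Quaternary

Read off each span (Ma): Ordovician 485.4–443.8; Calymmian 1600–1400; Devonian 419.2–358.9; Permian 298.9–251.902; Stenian 1200–1000; Quaternary 2.58–0; Triassic 251.902–201.4.
Larger Ma is older, so oldest→youngest is Calymmian, Stenian, Ordovician, Devonian, Permian, Triassic, Quaternary.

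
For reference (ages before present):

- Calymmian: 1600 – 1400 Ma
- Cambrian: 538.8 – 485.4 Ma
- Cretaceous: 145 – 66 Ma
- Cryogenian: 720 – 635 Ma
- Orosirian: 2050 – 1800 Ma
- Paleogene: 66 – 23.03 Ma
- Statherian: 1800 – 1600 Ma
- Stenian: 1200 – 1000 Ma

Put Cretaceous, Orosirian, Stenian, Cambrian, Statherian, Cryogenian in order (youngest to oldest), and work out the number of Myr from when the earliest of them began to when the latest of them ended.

Cretaceous → Cambrian → Cryogenian → Stenian → Statherian → Orosirian; total span 1984 Myr

From the excerpt: Cretaceous 145–66; Orosirian 2050–1800; Stenian 1200–1000; Cambrian 538.8–485.4; Statherian 1800–1600; Cryogenian 720–635 (Ma).
Larger Ma is earlier, so the oldest is Orosirian and the youngest is Cretaceous; youngest to oldest: Cretaceous, Cambrian, Cryogenian, Stenian, Statherian, Orosirian.
Oldest start 2050 minus youngest end 66 gives 1984 Myr overall.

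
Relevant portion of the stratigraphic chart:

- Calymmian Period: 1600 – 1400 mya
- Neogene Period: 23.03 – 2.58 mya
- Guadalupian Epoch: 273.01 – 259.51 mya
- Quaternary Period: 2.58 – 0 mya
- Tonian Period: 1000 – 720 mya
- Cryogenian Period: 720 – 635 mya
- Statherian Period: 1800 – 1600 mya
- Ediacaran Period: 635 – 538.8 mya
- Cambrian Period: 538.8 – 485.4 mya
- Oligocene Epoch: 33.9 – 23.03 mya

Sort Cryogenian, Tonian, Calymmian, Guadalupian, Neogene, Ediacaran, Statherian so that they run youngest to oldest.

Neogene → Guadalupian → Ediacaran → Cryogenian → Tonian → Calymmian → Statherian

Sorting by start age (ascending Ma, since larger Ma = older): Neogene began 23.03, Guadalupian began 273.01, Ediacaran began 635, Cryogenian began 720, Tonian began 1000, Calymmian began 1600, Statherian began 1800.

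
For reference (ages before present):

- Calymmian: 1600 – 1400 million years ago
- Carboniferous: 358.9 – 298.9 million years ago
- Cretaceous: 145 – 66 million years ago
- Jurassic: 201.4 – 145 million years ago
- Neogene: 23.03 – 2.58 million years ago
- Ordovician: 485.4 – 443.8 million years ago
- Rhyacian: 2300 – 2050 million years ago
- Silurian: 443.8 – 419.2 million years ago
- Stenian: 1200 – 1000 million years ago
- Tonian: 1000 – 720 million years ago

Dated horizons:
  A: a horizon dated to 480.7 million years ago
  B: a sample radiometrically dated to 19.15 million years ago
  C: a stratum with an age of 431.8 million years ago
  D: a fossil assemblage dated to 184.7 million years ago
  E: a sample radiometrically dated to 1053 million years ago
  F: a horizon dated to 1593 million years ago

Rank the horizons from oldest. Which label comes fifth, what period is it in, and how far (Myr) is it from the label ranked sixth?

D, in the Jurassic; 165.55 million years to B

Sorted oldest-first by Ma: F (1593), E (1053), A (480.7), C (431.8), D (184.7), B (19.15).
The fifth oldest is D at 184.7 Ma, which lies in 201.4–145 Ma: the Jurassic.
The sixth oldest is B at 19.15 Ma; separation = |184.7 − 19.15| = 165.55 Myr.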